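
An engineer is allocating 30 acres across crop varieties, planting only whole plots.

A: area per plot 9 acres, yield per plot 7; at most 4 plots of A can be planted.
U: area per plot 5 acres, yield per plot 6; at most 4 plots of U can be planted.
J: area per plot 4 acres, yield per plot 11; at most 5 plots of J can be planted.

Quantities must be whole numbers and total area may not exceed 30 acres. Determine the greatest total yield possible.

This is a bounded integer knapsack.
1×A and 5×J: area 29 ≤ 30, yield 1·7 + 5·11 = 62.
2×U and 5×J: area 30 ≤ 30, yield 2·6 + 5·11 = 67.
Best is 67.

67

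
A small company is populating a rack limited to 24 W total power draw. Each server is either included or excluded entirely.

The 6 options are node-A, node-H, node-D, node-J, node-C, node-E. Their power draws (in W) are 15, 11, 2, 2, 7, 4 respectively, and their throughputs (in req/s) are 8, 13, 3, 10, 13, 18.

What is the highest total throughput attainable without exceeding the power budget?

node-D + node-J + node-C + node-E: power draw 2 + 2 + 7 + 4 = 15 ≤ 24, throughput 3 + 10 + 13 + 18 = 44.
node-H + node-D + node-C + node-E: power draw 11 + 2 + 7 + 4 = 24 ≤ 24, throughput 13 + 3 + 13 + 18 = 47.
node-H + node-J + node-C + node-E: power draw 11 + 2 + 7 + 4 = 24 ≤ 24, throughput 13 + 10 + 13 + 18 = 54.
Best is node-H, node-J, node-C, and node-E with total throughput 54.

54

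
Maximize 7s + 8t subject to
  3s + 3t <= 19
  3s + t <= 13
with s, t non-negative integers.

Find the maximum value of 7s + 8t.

48

Relaxing integrality, the LP optimum is 50.67 at (s,t) = (0, 6.33), which is not an integer point.
(s,t)=(0,6): 3·0+3·6=18≤19, 3·0+1·6=6≤13, objective 48.
(s,t)=(1,5): 3·1+3·5=18≤19, 3·1+1·5=8≤13, objective 47.
(s,t)=(0,5): 3·0+3·5=15≤19, 3·0+1·5=5≤13, objective 40.
No feasible integer point exceeds 48.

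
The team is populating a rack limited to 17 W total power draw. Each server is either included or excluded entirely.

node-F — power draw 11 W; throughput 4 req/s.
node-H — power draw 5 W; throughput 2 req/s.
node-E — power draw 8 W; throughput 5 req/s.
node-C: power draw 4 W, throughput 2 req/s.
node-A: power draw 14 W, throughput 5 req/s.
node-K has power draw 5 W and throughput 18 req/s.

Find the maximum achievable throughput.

Take node-E, node-C, and node-K: power draw 8 + 4 + 5 = 17 ≤ 17, throughput 5 + 2 + 18 = 25.
No other feasible combination does better.

25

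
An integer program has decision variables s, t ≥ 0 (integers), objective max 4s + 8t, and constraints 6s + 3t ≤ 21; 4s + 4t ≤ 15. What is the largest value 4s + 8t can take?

24

The continuous relaxation peaks at (0, 3.75) with value 30.00; rounding to a feasible lattice point costs some objective.
(s,t)=(0,3): 6·0+3·3=9≤21, 4·0+4·3=12≤15, objective 24.
(s,t)=(1,2): 6·1+3·2=12≤21, 4·1+4·2=12≤15, objective 20.
(s,t)=(0,2): 6·0+3·2=6≤21, 4·0+4·2=8≤15, objective 16.
No feasible integer point exceeds 24.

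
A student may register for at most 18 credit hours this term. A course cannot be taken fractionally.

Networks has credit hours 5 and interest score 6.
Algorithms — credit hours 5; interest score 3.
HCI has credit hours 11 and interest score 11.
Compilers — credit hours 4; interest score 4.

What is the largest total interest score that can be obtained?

17

Algorithms + HCI: credit hours 5 + 11 = 16 ≤ 18, interest score 3 + 11 = 14.
Networks + HCI: credit hours 5 + 11 = 16 ≤ 18, interest score 6 + 11 = 17.
HCI + Compilers: credit hours 11 + 4 = 15 ≤ 18, interest score 11 + 4 = 15.
Best is Networks and HCI with total interest score 17.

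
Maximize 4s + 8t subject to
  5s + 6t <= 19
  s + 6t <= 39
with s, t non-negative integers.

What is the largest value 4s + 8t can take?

24

The continuous relaxation peaks at (0, 3.17) with value 25.33; rounding to a feasible lattice point costs some objective.
(s,t)=(0,3): 5·0+6·3=18≤19, 1·0+6·3=18≤39, objective 24.
(s,t)=(1,2): 5·1+6·2=17≤19, 1·1+6·2=13≤39, objective 20.
(s,t)=(0,2): 5·0+6·2=12≤19, 1·0+6·2=12≤39, objective 16.
Maximum is 24 at (s,t)=(0,3).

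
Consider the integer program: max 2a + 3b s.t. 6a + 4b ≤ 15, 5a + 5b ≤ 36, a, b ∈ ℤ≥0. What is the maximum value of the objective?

9

Relaxing integrality, the LP optimum is 11.25 at (a,b) = (0, 3.75), which is not an integer point.
(a,b)=(0,3): 6·0+4·3=12≤15, 5·0+5·3=15≤36, objective 9.
(a,b)=(1,2): 6·1+4·2=14≤15, 5·1+5·2=15≤36, objective 8.
(a,b)=(0,2): 6·0+4·2=8≤15, 5·0+5·2=10≤36, objective 6.
No feasible integer point exceeds 9.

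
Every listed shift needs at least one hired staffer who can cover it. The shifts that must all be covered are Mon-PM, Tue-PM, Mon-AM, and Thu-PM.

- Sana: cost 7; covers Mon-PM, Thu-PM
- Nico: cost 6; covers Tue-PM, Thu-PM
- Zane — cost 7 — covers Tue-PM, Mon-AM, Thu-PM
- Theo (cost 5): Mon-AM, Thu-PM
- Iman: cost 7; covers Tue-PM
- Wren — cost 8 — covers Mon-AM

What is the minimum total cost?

Choose Sana and Zane: together they cover Mon-PM, Tue-PM, Mon-AM, Thu-PM — every shift.
Total cost: 7 + 7 = 14.

14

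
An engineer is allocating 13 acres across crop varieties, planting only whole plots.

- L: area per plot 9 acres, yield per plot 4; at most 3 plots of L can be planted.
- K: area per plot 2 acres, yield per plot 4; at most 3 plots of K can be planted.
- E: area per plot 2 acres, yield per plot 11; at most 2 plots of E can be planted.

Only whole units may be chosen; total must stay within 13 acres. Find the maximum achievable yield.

34

This is a bounded integer knapsack.
Take 3×K and 2×E: area 10 ≤ 13, yield 3·4 + 2·11 = 34.
E has the best ratio (11/2) and is taken to its limit of 2; remaining capacity is filled optimally with the others.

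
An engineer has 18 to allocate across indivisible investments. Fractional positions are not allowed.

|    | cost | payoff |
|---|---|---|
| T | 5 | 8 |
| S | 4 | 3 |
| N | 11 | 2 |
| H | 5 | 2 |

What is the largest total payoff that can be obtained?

Allowing fractional choices, the relaxed optimum would be about 13.7, but investments are indivisible.
T + S + H: cost 5 + 4 + 5 = 14 ≤ 18, payoff 8 + 3 + 2 = 13.
T + H: cost 5 + 5 = 10 ≤ 18, payoff 8 + 2 = 10.
T + S: cost 5 + 4 = 9 ≤ 18, payoff 8 + 3 = 11.
Best is T, S, and H with total payoff 13.

13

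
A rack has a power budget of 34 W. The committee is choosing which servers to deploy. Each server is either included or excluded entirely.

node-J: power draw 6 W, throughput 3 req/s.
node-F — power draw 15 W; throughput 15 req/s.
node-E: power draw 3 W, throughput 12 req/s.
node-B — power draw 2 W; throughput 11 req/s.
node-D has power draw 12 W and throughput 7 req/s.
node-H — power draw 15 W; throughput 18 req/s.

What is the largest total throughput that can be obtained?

Allowing fractional choices, the relaxed optimum would be about 55.0, but servers are indivisible.
node-F + node-E + node-B + node-D: power draw 15 + 3 + 2 + 12 = 32 ≤ 34, throughput 15 + 12 + 11 + 7 = 45.
node-E + node-B + node-D + node-H: power draw 3 + 2 + 12 + 15 = 32 ≤ 34, throughput 12 + 11 + 7 + 18 = 48.
node-F + node-E + node-H: power draw 15 + 3 + 15 = 33 ≤ 34, throughput 15 + 12 + 18 = 45.
Best is node-E, node-B, node-D, and node-H with total throughput 48.

48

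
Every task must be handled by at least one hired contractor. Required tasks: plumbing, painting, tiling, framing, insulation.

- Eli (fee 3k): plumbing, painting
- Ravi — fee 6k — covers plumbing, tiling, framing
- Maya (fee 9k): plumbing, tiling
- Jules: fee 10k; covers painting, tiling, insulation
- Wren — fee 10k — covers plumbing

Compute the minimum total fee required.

16

The greedy cost-per-new-task heuristic would pick Eli, Ravi, and Jules for 19, but a cheaper cover exists.
Choose Ravi and Jules: together they cover plumbing, painting, tiling, framing, insulation — every task.
Total fee: 6 + 10 = 16.
No cover costs less than 16.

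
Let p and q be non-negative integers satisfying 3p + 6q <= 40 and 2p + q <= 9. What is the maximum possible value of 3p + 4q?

27

(p,q)=(1,6) is feasible, giving 27.
(p,q)=(2,5) is feasible, giving 26.
Maximum is 27 at (p,q)=(1,6).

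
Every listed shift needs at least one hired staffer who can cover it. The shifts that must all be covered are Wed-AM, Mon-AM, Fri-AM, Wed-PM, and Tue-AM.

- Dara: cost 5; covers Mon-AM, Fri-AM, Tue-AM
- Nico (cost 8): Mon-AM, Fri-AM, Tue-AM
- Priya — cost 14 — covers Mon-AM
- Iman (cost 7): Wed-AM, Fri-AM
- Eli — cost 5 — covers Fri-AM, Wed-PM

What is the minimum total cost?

This is an integer covering problem.
Choose Dara, Iman, and Eli: together they cover Wed-AM, Mon-AM, Fri-AM, Wed-PM, Tue-AM — every shift.
Total cost: 5 + 7 + 5 = 17.
No cover costs less than 17.

17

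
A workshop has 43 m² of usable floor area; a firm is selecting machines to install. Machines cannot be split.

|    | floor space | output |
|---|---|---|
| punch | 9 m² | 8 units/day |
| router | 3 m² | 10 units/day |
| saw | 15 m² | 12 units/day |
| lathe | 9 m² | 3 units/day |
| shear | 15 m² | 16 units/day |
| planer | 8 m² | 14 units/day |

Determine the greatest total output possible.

52

Take router, saw, shear, and planer: floor space 3 + 15 + 15 + 8 = 41 ≤ 43, output 10 + 12 + 16 + 14 = 52.
No other feasible combination does better.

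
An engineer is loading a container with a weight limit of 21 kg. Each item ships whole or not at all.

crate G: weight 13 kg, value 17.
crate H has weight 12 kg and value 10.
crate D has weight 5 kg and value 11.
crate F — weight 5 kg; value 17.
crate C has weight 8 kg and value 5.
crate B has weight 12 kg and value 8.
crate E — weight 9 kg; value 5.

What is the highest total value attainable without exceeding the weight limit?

This is an integer program with binary decision variables.
Allowing fractional choices, the relaxed optimum would be about 42.4, but items are indivisible.
crate D + crate F + crate C: weight 5 + 5 + 8 = 18 ≤ 21, value 11 + 17 + 5 = 33.
crate D + crate F + crate E: weight 5 + 5 + 9 = 19 ≤ 21, value 11 + 17 + 5 = 33.
crate G + crate F: weight 13 + 5 = 18 ≤ 21, value 17 + 17 = 34.
Best is crate G and crate F with total value 34.

34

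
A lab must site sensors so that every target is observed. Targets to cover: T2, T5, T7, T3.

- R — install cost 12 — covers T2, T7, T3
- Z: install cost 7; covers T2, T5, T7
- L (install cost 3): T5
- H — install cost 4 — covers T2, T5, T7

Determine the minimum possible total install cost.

The greedy cost-per-new-target heuristic would pick H and R for 16, but a cheaper cover exists.
Choose R and L: together they cover T2, T5, T7, T3 — every target.
Total install cost: 12 + 3 = 15.
No cover costs less than 15.

15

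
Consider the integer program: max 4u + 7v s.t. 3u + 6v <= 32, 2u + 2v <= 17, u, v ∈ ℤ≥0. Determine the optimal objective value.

(u,v)=(6,2) is feasible, giving 38.
(u,v)=(7,1) is feasible, giving 35.
(u,v)=(5,2) is feasible, giving 34.
The best lattice point is (6,2), giving 38.

38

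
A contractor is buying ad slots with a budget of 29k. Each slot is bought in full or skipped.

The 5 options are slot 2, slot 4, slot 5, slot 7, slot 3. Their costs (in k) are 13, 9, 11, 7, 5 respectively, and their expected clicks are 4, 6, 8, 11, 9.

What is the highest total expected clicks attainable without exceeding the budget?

28

Allowing fractional choices, the relaxed optimum would be about 32.0, but ad slots are indivisible.
slot 4 + slot 5 + slot 7: cost 9 + 11 + 7 = 27 ≤ 29, expected clicks 6 + 8 + 11 = 25.
slot 5 + slot 7 + slot 3: cost 11 + 7 + 5 = 23 ≤ 29, expected clicks 8 + 11 + 9 = 28.
slot 4 + slot 7 + slot 3: cost 9 + 7 + 5 = 21 ≤ 29, expected clicks 6 + 11 + 9 = 26.
Best is slot 5, slot 7, and slot 3 with total expected clicks 28.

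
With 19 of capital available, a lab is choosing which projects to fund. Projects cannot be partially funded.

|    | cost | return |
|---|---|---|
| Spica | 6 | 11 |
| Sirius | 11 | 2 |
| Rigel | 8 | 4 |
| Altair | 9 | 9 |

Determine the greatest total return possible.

20

Allowing fractional choices, the relaxed optimum would be about 22.0, but projects are indivisible.
Spica + Sirius: cost 6 + 11 = 17 ≤ 19, return 11 + 2 = 13.
Spica + Rigel: cost 6 + 8 = 14 ≤ 19, return 11 + 4 = 15.
Spica + Altair: cost 6 + 9 = 15 ≤ 19, return 11 + 9 = 20.
Best is Spica and Altair with total return 20.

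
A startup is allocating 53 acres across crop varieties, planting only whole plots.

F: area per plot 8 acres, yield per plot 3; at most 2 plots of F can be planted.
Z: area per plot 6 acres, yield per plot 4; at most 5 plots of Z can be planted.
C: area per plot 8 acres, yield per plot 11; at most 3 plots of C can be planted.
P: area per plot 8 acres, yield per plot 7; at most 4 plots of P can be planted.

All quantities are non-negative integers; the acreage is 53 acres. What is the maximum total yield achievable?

55

This is a bounded integer knapsack.
3×C and 3×P: area 48 ≤ 53, yield 3·11 + 3·7 = 54.
2×Z, 3×C, and 2×P: area 52 ≤ 53, yield 2·4 + 3·11 + 2·7 = 55.
Best is 55.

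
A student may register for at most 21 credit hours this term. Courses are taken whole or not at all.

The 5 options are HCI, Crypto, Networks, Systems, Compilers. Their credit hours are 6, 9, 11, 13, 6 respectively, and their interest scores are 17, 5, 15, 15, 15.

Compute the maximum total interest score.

This is a 0-1 knapsack instance.
HCI + Networks: credit hours 6 + 11 = 17 ≤ 21, interest score 17 + 15 = 32.
HCI + Compilers: credit hours 6 + 6 = 12 ≤ 21, interest score 17 + 15 = 32.
HCI + Crypto + Compilers: credit hours 6 + 9 + 6 = 21 ≤ 21, interest score 17 + 5 + 15 = 37.
Best is HCI, Crypto, and Compilers with total interest score 37.

37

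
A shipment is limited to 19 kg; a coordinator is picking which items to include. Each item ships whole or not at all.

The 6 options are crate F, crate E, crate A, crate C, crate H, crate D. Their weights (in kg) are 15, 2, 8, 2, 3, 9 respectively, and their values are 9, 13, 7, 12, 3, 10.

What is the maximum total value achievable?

38

crate E + crate C + crate D: weight 2 + 2 + 9 = 13 ≤ 19, value 13 + 12 + 10 = 35.
crate E + crate C + crate H + crate D: weight 2 + 2 + 3 + 9 = 16 ≤ 19, value 13 + 12 + 3 + 10 = 38.
Best is crate E, crate C, crate H, and crate D with total value 38.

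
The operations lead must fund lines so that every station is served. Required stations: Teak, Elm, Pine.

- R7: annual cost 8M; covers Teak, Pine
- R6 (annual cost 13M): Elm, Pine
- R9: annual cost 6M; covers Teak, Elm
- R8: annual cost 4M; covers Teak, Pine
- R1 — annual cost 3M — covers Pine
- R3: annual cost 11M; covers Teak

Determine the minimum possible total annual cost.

The greedy cost-per-new-station heuristic would pick R8 and R9 for 10, but a cheaper cover exists.
Choose R9 and R1: together they cover Teak, Elm, Pine — every station.
Total annual cost: 6 + 3 = 9.
No cover costs less than 9.

9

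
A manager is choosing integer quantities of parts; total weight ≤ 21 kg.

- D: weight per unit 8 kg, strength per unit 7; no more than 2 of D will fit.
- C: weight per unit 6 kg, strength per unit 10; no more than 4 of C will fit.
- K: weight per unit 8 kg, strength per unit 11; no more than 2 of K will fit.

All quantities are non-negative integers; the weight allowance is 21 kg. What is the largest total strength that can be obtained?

C has the best ratio (10/6); taking only C gives at most 3×10 = 30 (stopped by the weight limit).
Mixing does better — 2×C and 1×K: weight 20 ≤ 21, strength 2·10 + 1·11 = 31.

31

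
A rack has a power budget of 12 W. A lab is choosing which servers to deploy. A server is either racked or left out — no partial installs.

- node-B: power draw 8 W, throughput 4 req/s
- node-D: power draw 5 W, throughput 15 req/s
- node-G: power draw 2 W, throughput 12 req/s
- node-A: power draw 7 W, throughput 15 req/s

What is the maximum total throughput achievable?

30

Take node-D and node-A: power draw 5 + 7 = 12 ≤ 12, throughput 15 + 15 = 30.
No other feasible combination does better.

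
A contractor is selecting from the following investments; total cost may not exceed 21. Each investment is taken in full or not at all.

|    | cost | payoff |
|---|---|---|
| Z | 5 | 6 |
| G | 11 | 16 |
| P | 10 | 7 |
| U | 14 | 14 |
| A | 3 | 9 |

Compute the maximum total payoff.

31

Take Z, G, and A: cost 5 + 11 + 3 = 19 ≤ 21, payoff 6 + 16 + 9 = 31.
No other feasible combination does better.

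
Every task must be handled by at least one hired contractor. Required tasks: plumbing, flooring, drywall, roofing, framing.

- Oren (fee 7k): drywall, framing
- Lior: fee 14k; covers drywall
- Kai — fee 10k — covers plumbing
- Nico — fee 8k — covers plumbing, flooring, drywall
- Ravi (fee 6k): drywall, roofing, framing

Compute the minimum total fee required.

Choose Nico and Ravi: together they cover plumbing, flooring, drywall, roofing, framing — every task.
Total fee: 8 + 6 = 14.
No cover costs less than 14.

14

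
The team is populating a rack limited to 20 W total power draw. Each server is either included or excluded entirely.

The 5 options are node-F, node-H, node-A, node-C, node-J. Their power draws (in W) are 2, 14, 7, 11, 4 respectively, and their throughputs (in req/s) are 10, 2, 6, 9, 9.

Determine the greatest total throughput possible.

This is an integer program with binary decision variables.
Allowing fractional choices, the relaxed optimum would be about 30.7, but servers are indivisible.
node-F + node-A + node-J: power draw 2 + 7 + 4 = 13 ≤ 20, throughput 10 + 6 + 9 = 25.
node-F + node-C + node-J: power draw 2 + 11 + 4 = 17 ≤ 20, throughput 10 + 9 + 9 = 28.
node-F + node-A + node-C: power draw 2 + 7 + 11 = 20 ≤ 20, throughput 10 + 6 + 9 = 25.
Best is node-F, node-C, and node-J with total throughput 28.

28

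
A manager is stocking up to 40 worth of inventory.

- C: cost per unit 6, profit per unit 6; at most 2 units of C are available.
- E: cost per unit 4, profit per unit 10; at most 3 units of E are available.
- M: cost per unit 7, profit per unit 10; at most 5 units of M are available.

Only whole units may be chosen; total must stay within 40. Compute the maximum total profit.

70

Take 3×E and 4×M: cost 40 ≤ 40, profit 3·10 + 4·10 = 70.
E has the best ratio (10/4) and is taken to its limit of 3; remaining capacity is filled optimally with the others.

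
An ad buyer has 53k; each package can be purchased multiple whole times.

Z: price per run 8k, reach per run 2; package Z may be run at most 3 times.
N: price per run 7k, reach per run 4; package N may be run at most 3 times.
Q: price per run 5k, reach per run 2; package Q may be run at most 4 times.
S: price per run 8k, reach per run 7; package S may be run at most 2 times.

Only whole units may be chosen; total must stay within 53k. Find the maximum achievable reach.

S has the best ratio (7/8); taking only S gives at most 2×7 = 14 (stopped by the supply cap of 2).
Mixing does better — 3×N, 3×Q, and 2×S: price 52 ≤ 53, reach 3·4 + 3·2 + 2·7 = 32.

32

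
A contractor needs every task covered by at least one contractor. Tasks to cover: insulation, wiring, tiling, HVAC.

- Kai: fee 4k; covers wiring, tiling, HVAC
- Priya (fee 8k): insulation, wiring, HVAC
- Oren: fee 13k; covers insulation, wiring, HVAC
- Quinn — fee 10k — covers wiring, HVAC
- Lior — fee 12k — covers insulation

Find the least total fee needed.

12

Choose Kai and Priya: together they cover insulation, wiring, tiling, HVAC — every task.
Total fee: 4 + 8 = 12.
No cover costs less than 12.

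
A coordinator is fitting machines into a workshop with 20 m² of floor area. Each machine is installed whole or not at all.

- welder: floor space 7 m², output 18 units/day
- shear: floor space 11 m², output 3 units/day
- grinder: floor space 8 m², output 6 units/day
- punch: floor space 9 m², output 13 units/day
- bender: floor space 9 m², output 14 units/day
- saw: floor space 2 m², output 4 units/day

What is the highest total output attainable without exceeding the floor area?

welder + punch + saw: floor space 7 + 9 + 2 = 18 ≤ 20, output 18 + 13 + 4 = 35.
welder + bender + saw: floor space 7 + 9 + 2 = 18 ≤ 20, output 18 + 14 + 4 = 36.
welder + bender: floor space 7 + 9 = 16 ≤ 20, output 18 + 14 = 32.
Best is welder, bender, and saw with total output 36.

36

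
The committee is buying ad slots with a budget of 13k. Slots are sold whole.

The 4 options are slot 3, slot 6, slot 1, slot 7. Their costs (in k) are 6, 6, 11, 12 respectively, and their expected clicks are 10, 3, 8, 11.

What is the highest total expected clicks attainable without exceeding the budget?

13

slot 3: cost 6 ≤ 13, expected clicks 10.
slot 3 + slot 6: cost 6 + 6 = 12 ≤ 13, expected clicks 10 + 3 = 13.
slot 7: cost 12 ≤ 13, expected clicks 11.
Best is slot 3 and slot 6 with total expected clicks 13.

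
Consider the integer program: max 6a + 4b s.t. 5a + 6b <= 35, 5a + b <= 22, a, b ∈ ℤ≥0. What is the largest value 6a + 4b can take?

32

Relaxing integrality, the LP optimum is 33.68 at (a,b) = (3.88, 2.6), which is not an integer point.
(a,b)=(4,2): 5·4+6·2=32≤35, 5·4+1·2=22≤22, objective 32.
(a,b)=(3,3): 5·3+6·3=33≤35, 5·3+1·3=18≤22, objective 30.
(a,b)=(4,1): 5·4+6·1=26≤35, 5·4+1·1=21≤22, objective 28.
(a,b)=(3,2): 5·3+6·2=27≤35, 5·3+1·2=17≤22, objective 26.
The best lattice point is (4,2), giving 32.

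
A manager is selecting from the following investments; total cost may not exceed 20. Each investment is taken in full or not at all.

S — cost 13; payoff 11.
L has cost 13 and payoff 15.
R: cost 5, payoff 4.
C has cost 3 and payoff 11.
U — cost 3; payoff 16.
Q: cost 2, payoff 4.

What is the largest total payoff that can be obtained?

This is a 0-1 knapsack instance.
R + C + U + Q: cost 5 + 3 + 3 + 2 = 13 ≤ 20, payoff 4 + 11 + 16 + 4 = 35.
L + C + U: cost 13 + 3 + 3 = 19 ≤ 20, payoff 15 + 11 + 16 = 42.
S + C + U: cost 13 + 3 + 3 = 19 ≤ 20, payoff 11 + 11 + 16 = 38.
Best is L, C, and U with total payoff 42.

42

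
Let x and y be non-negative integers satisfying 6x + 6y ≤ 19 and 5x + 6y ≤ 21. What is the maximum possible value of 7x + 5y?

21

The continuous relaxation peaks at (3.17, 0) with value 22.17; rounding to a feasible lattice point costs some objective.
(x,y)=(3,0): 6·3+6·0=18≤19, 5·3+6·0=15≤21, objective 21.
(x,y)=(2,1): 6·2+6·1=18≤19, 5·2+6·1=16≤21, objective 19.
(x,y)=(2,0): 6·2+6·0=12≤19, 5·2+6·0=10≤21, objective 14.
Maximum is 21 at (x,y)=(3,0).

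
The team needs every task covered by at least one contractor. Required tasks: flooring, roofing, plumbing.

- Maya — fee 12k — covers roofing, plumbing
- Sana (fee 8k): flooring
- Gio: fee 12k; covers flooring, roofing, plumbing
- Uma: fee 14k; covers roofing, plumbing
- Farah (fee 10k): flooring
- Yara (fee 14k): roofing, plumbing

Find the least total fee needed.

12

Gio alone covers flooring, roofing, plumbing — every task.
Total fee: 12.
No cover costs less than 12.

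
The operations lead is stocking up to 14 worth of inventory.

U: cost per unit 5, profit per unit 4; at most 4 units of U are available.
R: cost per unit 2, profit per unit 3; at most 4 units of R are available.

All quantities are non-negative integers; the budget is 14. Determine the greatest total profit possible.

This is a bounded integer knapsack.
1×U and 4×R: cost 13 ≤ 14, profit 1·4 + 4·3 = 16.
2×U and 2×R: cost 14 ≤ 14, profit 2·4 + 2·3 = 14.
Best is 16.

16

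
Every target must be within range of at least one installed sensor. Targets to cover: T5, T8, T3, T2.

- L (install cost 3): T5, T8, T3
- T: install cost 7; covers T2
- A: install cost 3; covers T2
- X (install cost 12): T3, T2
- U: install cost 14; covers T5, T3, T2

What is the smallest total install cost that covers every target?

Choose L and A: together they cover T5, T8, T3, T2 — every target.
Total install cost: 3 + 3 = 6.
No cover costs less than 6.

6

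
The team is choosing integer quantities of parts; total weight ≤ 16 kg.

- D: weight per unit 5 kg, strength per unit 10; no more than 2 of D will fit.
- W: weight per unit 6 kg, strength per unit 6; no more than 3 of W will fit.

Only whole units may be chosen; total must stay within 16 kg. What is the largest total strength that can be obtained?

This is a bounded integer knapsack.
D has the best ratio (10/5); taking only D gives at most 2×10 = 20 (stopped by the supply cap of 2).
Mixing does better — 2×D and 1×W: weight 16 ≤ 16, strength 2·10 + 1·6 = 26.

26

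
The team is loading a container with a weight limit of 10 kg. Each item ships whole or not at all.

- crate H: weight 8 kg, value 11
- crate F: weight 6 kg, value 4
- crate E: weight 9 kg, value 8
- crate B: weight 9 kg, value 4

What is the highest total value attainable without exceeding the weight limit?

11

crate H: weight 8 ≤ 10, value 11.
crate F: weight 6 ≤ 10, value 4.
crate E: weight 9 ≤ 10, value 8.
Best is crate H with total value 11.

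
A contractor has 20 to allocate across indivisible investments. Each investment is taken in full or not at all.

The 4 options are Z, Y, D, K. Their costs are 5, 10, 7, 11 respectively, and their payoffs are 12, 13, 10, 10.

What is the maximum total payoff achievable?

Take Z and Y: cost 5 + 10 = 15 ≤ 20, payoff 12 + 13 = 25.
No other feasible combination does better.

25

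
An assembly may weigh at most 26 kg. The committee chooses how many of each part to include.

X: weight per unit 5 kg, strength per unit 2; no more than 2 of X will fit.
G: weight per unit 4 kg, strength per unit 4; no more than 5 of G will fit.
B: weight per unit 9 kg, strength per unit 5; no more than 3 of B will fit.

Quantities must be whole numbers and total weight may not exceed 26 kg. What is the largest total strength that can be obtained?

1×X and 5×G: weight 25 ≤ 26, strength 1·2 + 5·4 = 22.
4×G and 1×B: weight 25 ≤ 26, strength 4·4 + 1·5 = 21.
Best is 22.

22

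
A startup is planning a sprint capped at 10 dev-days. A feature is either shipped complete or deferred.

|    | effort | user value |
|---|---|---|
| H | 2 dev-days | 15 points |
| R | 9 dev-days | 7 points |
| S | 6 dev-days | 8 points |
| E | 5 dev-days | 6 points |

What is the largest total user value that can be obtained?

23

This is a 0-1 knapsack instance.
Take H and S: effort 2 + 6 = 8 ≤ 10, user value 15 + 8 = 23.
No other feasible combination does better.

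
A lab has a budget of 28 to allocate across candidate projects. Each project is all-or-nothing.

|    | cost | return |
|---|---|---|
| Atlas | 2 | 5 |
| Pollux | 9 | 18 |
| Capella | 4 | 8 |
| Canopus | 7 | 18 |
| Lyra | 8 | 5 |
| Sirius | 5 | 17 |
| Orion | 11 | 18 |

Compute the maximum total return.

This is an integer program with binary decision variables.
Allowing fractional choices, the relaxed optimum would be about 67.6, but projects are indivisible.
Atlas + Pollux + Capella + Canopus + Sirius: cost 2 + 9 + 4 + 7 + 5 = 27 ≤ 28, return 5 + 18 + 8 + 18 + 17 = 66.
Pollux + Capella + Canopus + Sirius: cost 9 + 4 + 7 + 5 = 25 ≤ 28, return 18 + 8 + 18 + 17 = 61.
Capella + Canopus + Sirius + Orion: cost 4 + 7 + 5 + 11 = 27 ≤ 28, return 8 + 18 + 17 + 18 = 61.
Best is Atlas, Pollux, Capella, Canopus, and Sirius with total return 66.

66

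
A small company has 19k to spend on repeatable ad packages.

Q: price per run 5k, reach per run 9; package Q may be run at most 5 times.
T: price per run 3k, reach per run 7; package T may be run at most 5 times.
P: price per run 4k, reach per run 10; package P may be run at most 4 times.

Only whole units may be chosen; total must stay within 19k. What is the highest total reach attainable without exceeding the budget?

47

Take 1×T and 4×P: price 19 ≤ 19, reach 1·7 + 4·10 = 47.
P has the best ratio (10/4) and is taken to its limit of 4; remaining capacity is filled optimally with the others.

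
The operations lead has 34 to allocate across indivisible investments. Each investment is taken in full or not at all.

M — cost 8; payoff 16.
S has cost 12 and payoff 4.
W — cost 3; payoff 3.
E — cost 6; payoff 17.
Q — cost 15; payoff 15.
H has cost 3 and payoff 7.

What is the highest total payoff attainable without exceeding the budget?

Treat it as a binary knapsack problem.
Take M, E, Q, and H: cost 8 + 6 + 15 + 3 = 32 ≤ 34, payoff 16 + 17 + 15 + 7 = 55.
No other feasible combination does better.

55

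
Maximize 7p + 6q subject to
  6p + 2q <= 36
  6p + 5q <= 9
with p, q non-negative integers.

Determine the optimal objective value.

(p,q)=(1,0): 6·1+2·0=6≤36, 6·1+5·0=6≤9, objective 7.
(p,q)=(0,1): 6·0+2·1=2≤36, 6·0+5·1=5≤9, objective 6.
Maximum is 7 at (p,q)=(1,0).

7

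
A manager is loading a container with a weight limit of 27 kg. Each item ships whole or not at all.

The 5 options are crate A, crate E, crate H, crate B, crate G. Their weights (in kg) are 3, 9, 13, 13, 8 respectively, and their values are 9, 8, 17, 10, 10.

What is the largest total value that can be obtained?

Treat it as a binary knapsack problem.
crate A + crate E + crate H: weight 3 + 9 + 13 = 25 ≤ 27, value 9 + 8 + 17 = 34.
crate A + crate B + crate G: weight 3 + 13 + 8 = 24 ≤ 27, value 9 + 10 + 10 = 29.
crate A + crate H + crate G: weight 3 + 13 + 8 = 24 ≤ 27, value 9 + 17 + 10 = 36.
Best is crate A, crate H, and crate G with total value 36.

36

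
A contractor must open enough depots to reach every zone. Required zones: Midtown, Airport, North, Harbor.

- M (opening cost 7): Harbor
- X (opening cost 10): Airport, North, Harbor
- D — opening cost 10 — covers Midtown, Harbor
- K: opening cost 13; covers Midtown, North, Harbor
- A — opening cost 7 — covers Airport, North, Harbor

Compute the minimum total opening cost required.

17

Choose D and A: together they cover Midtown, Airport, North, Harbor — every zone.
Total opening cost: 10 + 7 = 17.
No cover costs less than 17.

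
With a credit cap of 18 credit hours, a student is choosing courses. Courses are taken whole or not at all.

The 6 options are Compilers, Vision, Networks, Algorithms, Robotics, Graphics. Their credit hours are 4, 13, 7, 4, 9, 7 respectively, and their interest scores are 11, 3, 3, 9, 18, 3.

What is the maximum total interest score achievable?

Compilers + Robotics: credit hours 4 + 9 = 13 ≤ 18, interest score 11 + 18 = 29.
Compilers + Algorithms + Robotics: credit hours 4 + 4 + 9 = 17 ≤ 18, interest score 11 + 9 + 18 = 38.
Best is Compilers, Algorithms, and Robotics with total interest score 38.

38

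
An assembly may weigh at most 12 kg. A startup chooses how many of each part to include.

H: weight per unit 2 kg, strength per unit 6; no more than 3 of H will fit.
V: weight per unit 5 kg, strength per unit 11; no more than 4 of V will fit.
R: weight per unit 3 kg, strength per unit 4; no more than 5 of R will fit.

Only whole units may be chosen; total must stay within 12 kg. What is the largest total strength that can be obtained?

H has the best ratio (6/2); taking only H gives at most 3×6 = 18 (stopped by the supply cap of 3).
Mixing does better — 3×H and 1×V: weight 11 ≤ 12, strength 3·6 + 1·11 = 29.

29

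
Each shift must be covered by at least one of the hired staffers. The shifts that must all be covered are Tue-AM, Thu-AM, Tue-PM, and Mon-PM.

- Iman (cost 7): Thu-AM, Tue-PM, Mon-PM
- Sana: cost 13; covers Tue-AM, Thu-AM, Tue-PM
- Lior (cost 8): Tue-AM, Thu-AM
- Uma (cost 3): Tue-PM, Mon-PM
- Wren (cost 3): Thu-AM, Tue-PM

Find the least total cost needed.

The greedy cost-per-new-shift heuristic would pick Uma, Wren, and Lior for 14, but a cheaper cover exists.
Choose Lior and Uma: together they cover Tue-AM, Thu-AM, Tue-PM, Mon-PM — every shift.
Total cost: 8 + 3 = 11.
No cover costs less than 11.

11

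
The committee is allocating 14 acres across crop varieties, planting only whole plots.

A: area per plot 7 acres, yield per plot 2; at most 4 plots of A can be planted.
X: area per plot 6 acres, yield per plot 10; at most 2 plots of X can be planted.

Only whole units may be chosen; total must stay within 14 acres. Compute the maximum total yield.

This is a bounded integer knapsack.
2×X: area 12 ≤ 14, yield 2·10 = 20.
1×A and 1×X: area 13 ≤ 14, yield 1·2 + 1·10 = 12.
Best is 20.

20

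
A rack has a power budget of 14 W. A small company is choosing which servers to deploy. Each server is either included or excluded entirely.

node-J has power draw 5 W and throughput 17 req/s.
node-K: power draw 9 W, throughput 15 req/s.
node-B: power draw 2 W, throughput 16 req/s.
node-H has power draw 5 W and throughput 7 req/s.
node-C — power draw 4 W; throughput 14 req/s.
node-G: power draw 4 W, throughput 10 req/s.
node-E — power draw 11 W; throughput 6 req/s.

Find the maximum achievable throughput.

47

This is an integer program with binary decision variables.
Take node-J, node-B, and node-C: power draw 5 + 2 + 4 = 11 ≤ 14, throughput 17 + 16 + 14 = 47.
No other feasible combination does better.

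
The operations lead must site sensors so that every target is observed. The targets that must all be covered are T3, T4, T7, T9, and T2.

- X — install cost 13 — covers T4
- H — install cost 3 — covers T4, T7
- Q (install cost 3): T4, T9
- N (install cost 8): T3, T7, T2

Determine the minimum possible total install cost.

The greedy cost-per-new-target heuristic would pick H, Q, and N for 14, but a cheaper cover exists.
Choose Q and N: together they cover T3, T4, T7, T9, T2 — every target.
Total install cost: 3 + 8 = 11.
No cover costs less than 11.

11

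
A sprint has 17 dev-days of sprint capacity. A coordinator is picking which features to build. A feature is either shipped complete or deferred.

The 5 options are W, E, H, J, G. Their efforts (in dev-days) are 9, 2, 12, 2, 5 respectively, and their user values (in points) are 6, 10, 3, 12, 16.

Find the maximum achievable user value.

38

This is a 0-1 knapsack instance.
Allowing fractional choices, the relaxed optimum would be about 43.3, but features are indivisible.
W + E + G: effort 9 + 2 + 5 = 16 ≤ 17, user value 6 + 10 + 16 = 32.
W + J + G: effort 9 + 2 + 5 = 16 ≤ 17, user value 6 + 12 + 16 = 34.
E + J + G: effort 2 + 2 + 5 = 9 ≤ 17, user value 10 + 12 + 16 = 38.
Best is E, J, and G with total user value 38.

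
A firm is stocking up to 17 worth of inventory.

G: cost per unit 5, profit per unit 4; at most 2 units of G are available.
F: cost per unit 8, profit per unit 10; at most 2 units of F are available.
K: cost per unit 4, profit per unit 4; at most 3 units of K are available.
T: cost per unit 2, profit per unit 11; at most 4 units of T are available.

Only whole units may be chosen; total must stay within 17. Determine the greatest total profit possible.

Take 1×F and 4×T: cost 16 ≤ 17, profit 1·10 + 4·11 = 54.
T has the best ratio (11/2) and is taken to its limit of 4; remaining capacity is filled optimally with the others.

54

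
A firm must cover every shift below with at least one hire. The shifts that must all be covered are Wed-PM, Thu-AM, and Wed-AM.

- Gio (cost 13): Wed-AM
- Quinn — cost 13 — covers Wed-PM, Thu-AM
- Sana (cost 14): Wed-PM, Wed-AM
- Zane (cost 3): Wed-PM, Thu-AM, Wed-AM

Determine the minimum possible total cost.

Zane alone covers Wed-PM, Thu-AM, Wed-AM — every shift.
Total cost: 3.
No cover costs less than 3.

3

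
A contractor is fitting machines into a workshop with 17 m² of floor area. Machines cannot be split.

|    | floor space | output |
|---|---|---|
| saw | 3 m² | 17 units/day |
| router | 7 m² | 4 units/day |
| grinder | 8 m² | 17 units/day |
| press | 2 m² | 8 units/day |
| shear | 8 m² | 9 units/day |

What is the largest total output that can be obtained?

42

Treat it as a binary knapsack problem.
Take saw, grinder, and press: floor space 3 + 8 + 2 = 13 ≤ 17, output 17 + 17 + 8 = 42.
No other feasible combination does better.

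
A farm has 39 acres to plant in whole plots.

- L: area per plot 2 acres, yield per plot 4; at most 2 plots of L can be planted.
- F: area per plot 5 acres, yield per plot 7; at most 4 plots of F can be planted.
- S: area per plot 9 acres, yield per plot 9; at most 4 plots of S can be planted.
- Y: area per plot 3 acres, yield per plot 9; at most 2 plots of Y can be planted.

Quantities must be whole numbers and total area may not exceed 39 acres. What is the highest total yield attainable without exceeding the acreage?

2×L, 4×F, 1×S, and 2×Y: area 39 ≤ 39, yield 2·4 + 4·7 + 1·9 + 2·9 = 63.
1×L, 4×F, 1×S, and 2×Y: area 37 ≤ 39, yield 1·4 + 4·7 + 1·9 + 2·9 = 59.
Best is 63.

63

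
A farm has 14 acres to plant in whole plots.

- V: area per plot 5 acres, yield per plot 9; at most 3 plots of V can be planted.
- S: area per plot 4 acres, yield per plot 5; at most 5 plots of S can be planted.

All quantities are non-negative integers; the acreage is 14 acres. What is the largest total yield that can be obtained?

23

Take 2×V and 1×S: area 14 ≤ 14, yield 2·9 + 1·5 = 23.
No other integer combination yields more.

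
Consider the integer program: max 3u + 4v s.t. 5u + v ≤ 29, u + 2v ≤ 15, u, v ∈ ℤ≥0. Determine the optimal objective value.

33

Relaxing integrality, the LP optimum is 34.78 at (u,v) = (4.78, 5.11), which is not an integer point.
(u,v)=(3,6): 5·3+1·6=21≤29, 1·3+2·6=15≤15, objective 33.
(u,v)=(4,5): 5·4+1·5=25≤29, 1·4+2·5=14≤15, objective 32.
The best lattice point is (3,6), giving 33.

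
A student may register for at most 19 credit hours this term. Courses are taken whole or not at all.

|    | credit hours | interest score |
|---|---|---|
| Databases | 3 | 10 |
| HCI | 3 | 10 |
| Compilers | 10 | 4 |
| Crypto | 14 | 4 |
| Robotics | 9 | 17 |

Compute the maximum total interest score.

Databases + HCI + Robotics: credit hours 3 + 3 + 9 = 15 ≤ 19, interest score 10 + 10 + 17 = 37.
Databases + Robotics: credit hours 3 + 9 = 12 ≤ 19, interest score 10 + 17 = 27.
Best is Databases, HCI, and Robotics with total interest score 37.

37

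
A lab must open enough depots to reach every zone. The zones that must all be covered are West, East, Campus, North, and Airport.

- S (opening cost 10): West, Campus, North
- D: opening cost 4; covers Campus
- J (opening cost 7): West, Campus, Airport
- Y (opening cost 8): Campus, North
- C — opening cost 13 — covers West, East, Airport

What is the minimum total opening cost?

Choose Y and C: together they cover West, East, Campus, North, Airport — every zone.
Total opening cost: 8 + 13 = 21.

21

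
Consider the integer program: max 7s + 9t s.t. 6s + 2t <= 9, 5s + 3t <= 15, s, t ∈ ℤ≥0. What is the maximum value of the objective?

The continuous relaxation peaks at (0, 4.5) with value 40.50; rounding to a feasible lattice point costs some objective.
(s,t)=(0,4): 6·0+2·4=8≤9, 5·0+3·4=12≤15, objective 36.
(s,t)=(0,3): 6·0+2·3=6≤9, 5·0+3·3=9≤15, objective 27.
No feasible integer point exceeds 36.

36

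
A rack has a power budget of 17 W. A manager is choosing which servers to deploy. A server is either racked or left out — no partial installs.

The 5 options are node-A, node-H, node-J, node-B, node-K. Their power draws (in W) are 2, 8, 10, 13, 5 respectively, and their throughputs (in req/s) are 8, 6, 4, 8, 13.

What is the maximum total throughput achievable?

Allowing fractional choices, the relaxed optimum would be about 28.2, but servers are indivisible.
node-A + node-J + node-K: power draw 2 + 10 + 5 = 17 ≤ 17, throughput 8 + 4 + 13 = 25.
node-A + node-H + node-K: power draw 2 + 8 + 5 = 15 ≤ 17, throughput 8 + 6 + 13 = 27.
Best is node-A, node-H, and node-K with total throughput 27.

27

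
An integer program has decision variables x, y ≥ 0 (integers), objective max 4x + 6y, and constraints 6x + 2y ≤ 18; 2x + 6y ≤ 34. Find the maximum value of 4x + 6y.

34

(x,y)=(1,5) is feasible, giving 34.
(x,y)=(0,5) is feasible, giving 30.
(x,y)=(1,4) is feasible, giving 28.
(x,y)=(0,4) is feasible, giving 24.
No feasible integer point exceeds 34.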